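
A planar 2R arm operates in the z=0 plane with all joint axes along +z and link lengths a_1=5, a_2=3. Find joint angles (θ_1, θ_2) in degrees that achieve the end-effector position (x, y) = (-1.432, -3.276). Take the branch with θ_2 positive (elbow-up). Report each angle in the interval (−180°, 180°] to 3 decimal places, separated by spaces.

cos θ_2 = (12.7828−5²−3²)/(2·5·3) = -0.7072; θ_2 = 135.0108° (elbow-up)
β = atan2(-3.2760,-1.4320) = -113.6110°; ψ = atan2(2.1209,2.8783) = 36.3854°
θ_1 = β − ψ = -149.9964°

-149.996 135.011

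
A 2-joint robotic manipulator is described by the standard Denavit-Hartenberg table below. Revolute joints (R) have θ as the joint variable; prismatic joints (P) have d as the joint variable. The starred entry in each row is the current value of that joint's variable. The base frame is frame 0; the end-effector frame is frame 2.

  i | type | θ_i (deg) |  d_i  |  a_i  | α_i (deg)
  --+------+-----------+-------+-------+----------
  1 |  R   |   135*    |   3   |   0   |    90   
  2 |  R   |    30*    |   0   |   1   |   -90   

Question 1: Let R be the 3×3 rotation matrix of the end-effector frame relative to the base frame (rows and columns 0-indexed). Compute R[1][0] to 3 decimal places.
End-effector x-axis (col 0 of R) = (-0.6124,0.6124,0.5000)
R[1][0] = 0.6124

0.612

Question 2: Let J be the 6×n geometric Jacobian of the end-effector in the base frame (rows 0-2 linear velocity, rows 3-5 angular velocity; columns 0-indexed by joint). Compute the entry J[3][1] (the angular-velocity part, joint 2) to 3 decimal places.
axis z_1 = (0.7071,0.7071,0.0000); lever o_n−o_1 = (-0.6124,0.6124,0.5000)
cross product → J_v[:, 1] = (0.3536,-0.3536,0.8660)
J_ω[:, 1] = z_1
entry J[3][1] = 0.7071

0.707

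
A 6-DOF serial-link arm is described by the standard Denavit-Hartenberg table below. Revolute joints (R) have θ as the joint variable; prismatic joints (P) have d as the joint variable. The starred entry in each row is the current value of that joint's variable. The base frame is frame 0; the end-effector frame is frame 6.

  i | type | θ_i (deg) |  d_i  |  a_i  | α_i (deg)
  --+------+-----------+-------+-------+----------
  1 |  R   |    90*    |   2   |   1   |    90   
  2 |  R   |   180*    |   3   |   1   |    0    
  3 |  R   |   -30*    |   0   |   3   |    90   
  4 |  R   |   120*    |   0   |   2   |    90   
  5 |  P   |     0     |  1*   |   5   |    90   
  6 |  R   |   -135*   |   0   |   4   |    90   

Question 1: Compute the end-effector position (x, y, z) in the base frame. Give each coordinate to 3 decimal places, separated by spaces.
after link 1: o_1 = (0.0000, 1.0000, 2.0000)
after link 2: o_2 = (3.0000, -0.0000, 2.0000)
after link 3: o_3 = (3.0000, -2.5981, 3.5000)
after link 4: o_4 = (4.7321, -1.7321, 3.0000)
after link 5: o_5 = (9.5622, -0.3170, 2.1830)
after link 6: o_6 = (5.6985, 0.5796, 1.6654)

5.698 0.580 1.665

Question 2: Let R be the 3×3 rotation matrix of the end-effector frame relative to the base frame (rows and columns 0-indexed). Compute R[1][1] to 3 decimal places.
-0.500

End-effector y-axis (col 1 of R) = (0.0000,-0.5000,-0.8660)
R[1][1] = -0.5000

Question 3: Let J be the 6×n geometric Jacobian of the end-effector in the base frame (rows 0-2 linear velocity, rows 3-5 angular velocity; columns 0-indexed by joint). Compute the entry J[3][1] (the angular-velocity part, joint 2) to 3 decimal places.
axis z_1 = (1.0000,-0.0000,0.0000); lever o_n−o_1 = (5.6985,-0.4204,-0.3346)
cross product → J_v[:, 1] = (0.0000,0.3346,-0.4204)
J_ω[:, 1] = z_1
entry J[3][1] = 1.0000

1.000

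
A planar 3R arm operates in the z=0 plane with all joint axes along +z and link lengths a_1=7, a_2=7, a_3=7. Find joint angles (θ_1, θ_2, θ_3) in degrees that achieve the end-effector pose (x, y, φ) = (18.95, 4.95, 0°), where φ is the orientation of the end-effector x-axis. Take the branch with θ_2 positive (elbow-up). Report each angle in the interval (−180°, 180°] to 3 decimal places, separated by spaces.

wrist centre = target − a_3·(cos φ, sin φ) = (11.9500, 4.9500)
cos θ_2 = (167.3050−7²−7²)/(2·7·7) = 0.7072; θ_2 = 44.9929° (elbow-up)
β = atan2(4.9500,11.9500) = 22.5006°; ψ = atan2(4.9491,11.9504) = 22.4965°
θ_1 = β − ψ = 0.0041°
θ_3 = φ − θ_1 − θ_2 = -44.9971° (wrapped to (-180°,180°])

0.004 44.993 -44.997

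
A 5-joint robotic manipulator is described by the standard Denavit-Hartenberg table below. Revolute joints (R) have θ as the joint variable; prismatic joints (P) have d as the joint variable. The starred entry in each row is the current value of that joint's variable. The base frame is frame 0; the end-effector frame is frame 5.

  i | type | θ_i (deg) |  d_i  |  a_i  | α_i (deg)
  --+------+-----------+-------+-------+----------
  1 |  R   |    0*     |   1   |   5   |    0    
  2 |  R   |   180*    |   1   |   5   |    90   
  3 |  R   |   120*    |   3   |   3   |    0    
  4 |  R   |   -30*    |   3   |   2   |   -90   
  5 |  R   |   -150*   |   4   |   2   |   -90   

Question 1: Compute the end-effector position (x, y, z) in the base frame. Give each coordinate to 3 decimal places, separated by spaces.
5.500 7.000 4.866

after link 1: o_1 = (5.0000, 0.0000, 1.0000)
after link 2: o_2 = (0.0000, 0.0000, 2.0000)
after link 3: o_3 = (1.5000, 3.0000, 4.5981)
after link 4: o_4 = (1.5000, 6.0000, 6.5981)
after link 5: o_5 = (5.5000, 7.0000, 4.8660)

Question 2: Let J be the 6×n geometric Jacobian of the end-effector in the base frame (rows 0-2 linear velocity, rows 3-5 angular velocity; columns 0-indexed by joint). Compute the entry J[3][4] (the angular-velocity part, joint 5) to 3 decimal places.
1.000

axis z_4 = (1.0000,-0.0000,0.0000); lever o_n−o_4 = (4.0000,1.0000,-1.7321)
cross product → J_v[:, 4] = (-0.0000,1.7321,1.0000)
J_ω[:, 4] = z_4
entry J[3][4] = 1.0000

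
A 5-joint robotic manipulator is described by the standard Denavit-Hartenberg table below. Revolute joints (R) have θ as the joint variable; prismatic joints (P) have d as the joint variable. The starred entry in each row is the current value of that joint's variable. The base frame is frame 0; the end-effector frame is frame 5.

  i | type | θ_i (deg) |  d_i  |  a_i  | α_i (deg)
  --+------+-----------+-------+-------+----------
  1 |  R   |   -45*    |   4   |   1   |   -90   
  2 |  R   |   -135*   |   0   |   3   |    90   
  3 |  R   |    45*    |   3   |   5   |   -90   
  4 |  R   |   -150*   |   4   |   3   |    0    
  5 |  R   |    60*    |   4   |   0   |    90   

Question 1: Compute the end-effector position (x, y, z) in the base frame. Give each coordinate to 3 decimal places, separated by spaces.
4.137 6.265 0.140

after link 1: o_1 = (0.7071, -0.7071, 4.0000)
after link 2: o_2 = (-0.7929, 0.7929, 6.1213)
after link 3: o_3 = (-1.5607, 6.5607, 6.5000)
after link 4: o_4 = (0.7231, 5.6788, 2.1403)
after link 5: o_5 = (4.1373, 6.2646, 0.1403)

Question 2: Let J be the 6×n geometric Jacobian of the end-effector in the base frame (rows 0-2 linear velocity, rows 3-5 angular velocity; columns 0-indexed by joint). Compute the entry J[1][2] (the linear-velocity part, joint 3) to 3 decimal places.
-6.477

axis z_2 = (-0.5000,0.5000,-0.7071); lever o_n−o_2 = (4.9302,5.4717,-5.9810)
cross product → J_v[:, 2] = (0.8786,-6.4767,-5.2010)
J_ω[:, 2] = z_2
entry J[1][2] = -6.4767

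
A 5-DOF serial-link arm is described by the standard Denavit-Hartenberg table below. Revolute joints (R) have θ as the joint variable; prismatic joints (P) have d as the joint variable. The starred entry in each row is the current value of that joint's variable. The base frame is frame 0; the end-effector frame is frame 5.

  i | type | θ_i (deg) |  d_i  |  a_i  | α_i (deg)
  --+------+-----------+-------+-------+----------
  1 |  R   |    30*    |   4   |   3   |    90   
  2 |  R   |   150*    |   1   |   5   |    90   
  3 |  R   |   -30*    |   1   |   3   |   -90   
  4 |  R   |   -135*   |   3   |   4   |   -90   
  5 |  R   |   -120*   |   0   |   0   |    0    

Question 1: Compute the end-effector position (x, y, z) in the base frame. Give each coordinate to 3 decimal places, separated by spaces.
1.026 -3.464 10.640

after link 1: o_1 = (2.5981, 1.5000, 4.0000)
after link 2: o_2 = (-0.6519, -1.5311, 6.5000)
after link 3: o_3 = (-2.9175, -1.1071, 8.6651)
after link 4: o_4 = (1.0255, -3.4635, 10.6398)
after link 5: o_5 = (1.0255, -3.4635, 10.6398)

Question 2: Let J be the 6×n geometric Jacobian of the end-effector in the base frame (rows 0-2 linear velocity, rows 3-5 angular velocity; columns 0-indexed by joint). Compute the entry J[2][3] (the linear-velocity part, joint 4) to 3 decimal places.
3.674

axis z_3 = (0.0580,-0.9665,0.2500); lever o_n−o_3 = (3.9430,-2.3565,1.9747)
cross product → J_v[:, 3] = (-1.3195,0.8712,3.6742)
J_ω[:, 3] = z_3
entry J[2][3] = 3.6742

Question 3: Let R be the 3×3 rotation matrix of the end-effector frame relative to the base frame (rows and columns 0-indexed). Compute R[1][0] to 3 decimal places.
End-effector x-axis (col 0 of R) = (-0.4209,-0.9049,0.0634)
R[1][0] = -0.9049

-0.905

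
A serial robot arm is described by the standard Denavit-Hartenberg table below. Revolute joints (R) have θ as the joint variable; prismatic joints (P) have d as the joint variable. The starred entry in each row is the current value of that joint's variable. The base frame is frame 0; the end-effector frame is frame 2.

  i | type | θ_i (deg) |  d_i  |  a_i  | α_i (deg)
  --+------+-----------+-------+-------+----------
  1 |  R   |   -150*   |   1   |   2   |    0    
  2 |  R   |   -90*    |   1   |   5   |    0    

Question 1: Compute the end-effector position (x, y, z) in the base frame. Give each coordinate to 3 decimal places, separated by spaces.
-4.232 3.330 2.000

after link 1: o_1 = (-1.7321, -1.0000, 1.0000)
after link 2: o_2 = (-4.2321, 3.3301, 2.0000)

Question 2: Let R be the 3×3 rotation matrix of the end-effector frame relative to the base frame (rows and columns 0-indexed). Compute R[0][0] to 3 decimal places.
End-effector x-axis (col 0 of R) = (-0.5000,0.8660,0.0000)
R[0][0] = -0.5000

-0.500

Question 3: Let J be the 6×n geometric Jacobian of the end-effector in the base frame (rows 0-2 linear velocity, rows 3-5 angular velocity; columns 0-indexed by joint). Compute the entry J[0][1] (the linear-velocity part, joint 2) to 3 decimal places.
axis z_1 = (0.0000,0.0000,1.0000); lever o_n−o_1 = (-2.5000,4.3301,1.0000)
cross product → J_v[:, 1] = (-4.3301,-2.5000,0.0000)
J_ω[:, 1] = z_1
entry J[0][1] = -4.3301

-4.330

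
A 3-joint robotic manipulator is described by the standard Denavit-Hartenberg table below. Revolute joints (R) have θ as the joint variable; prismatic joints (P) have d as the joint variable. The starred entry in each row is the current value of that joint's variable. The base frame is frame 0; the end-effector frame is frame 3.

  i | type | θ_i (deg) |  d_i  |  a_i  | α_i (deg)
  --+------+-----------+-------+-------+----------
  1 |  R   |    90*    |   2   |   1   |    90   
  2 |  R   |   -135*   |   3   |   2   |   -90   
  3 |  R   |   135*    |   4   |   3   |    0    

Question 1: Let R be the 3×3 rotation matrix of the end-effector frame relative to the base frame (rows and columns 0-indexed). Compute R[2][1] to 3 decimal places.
End-effector y-axis (col 1 of R) = (0.7071,0.5000,0.5000)
R[2][1] = 0.5000

0.500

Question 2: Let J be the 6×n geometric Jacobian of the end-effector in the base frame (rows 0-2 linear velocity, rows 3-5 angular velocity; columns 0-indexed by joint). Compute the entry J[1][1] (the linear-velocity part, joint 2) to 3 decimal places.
axis z_1 = (1.0000,-0.0000,0.0000); lever o_n−o_1 = (0.8787,2.9142,-2.7426)
cross product → J_v[:, 1] = (-0.0000,2.7426,2.9142)
J_ω[:, 1] = z_1
entry J[1][1] = 2.7426

2.743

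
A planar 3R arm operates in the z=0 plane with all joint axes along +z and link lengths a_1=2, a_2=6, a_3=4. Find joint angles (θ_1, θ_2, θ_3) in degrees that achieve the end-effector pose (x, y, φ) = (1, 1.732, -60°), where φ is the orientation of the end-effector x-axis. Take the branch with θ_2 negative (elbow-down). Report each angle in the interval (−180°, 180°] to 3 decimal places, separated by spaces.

wrist centre = target − a_3·(cos φ, sin φ) = (-1.0000, 5.1961)
cos θ_2 = (27.9995−2²−6²)/(2·2·6) = -0.5000; θ_2 = -120.0015° (elbow-down)
β = atan2(5.1961,-1.0000) = 100.8935°; ψ = atan2(-5.1961,-1.0001) = -100.8950°
θ_1 = β − ψ = 201.7885°
θ_3 = φ − θ_1 − θ_2 = -141.7870° (wrapped to (-180°,180°])

-158.212 -120.001 -141.787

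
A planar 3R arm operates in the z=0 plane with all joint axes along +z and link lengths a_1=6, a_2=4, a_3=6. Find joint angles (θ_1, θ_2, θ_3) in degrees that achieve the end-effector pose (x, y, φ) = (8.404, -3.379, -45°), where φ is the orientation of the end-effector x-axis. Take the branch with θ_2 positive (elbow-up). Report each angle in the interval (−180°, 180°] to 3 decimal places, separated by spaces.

-30.003 134.993 -149.991

wrist centre = target − a_3·(cos φ, sin φ) = (4.1614, 0.8636)
cos θ_2 = (18.0628−6²−4²)/(2·6·4) = -0.7070; θ_2 = 134.9934° (elbow-up)
β = atan2(0.8636,4.1614) = 11.7246°; ψ = atan2(2.8288,3.1719) = 41.7271°
θ_1 = β − ψ = -30.0025°
θ_3 = φ − θ_1 − θ_2 = -149.9909° (wrapped to (-180°,180°])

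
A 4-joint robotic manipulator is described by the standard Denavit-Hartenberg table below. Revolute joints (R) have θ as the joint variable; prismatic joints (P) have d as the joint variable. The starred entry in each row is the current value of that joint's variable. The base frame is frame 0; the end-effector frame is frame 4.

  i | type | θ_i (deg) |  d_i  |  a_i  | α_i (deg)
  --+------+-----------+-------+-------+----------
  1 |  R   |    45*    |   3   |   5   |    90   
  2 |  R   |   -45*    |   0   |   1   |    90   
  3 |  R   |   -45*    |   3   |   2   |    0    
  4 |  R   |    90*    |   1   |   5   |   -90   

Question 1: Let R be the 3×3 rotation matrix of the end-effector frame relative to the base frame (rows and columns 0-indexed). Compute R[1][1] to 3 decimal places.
0.500

End-effector y-axis (col 1 of R) = (0.5000,0.5000,0.7071)
R[1][1] = 0.5000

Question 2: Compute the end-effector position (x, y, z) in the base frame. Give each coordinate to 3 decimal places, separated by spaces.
6.010 3.010 -4.036

after link 1: o_1 = (3.5355, 3.5355, 3.0000)
after link 2: o_2 = (4.0355, 4.0355, 2.2929)
after link 3: o_3 = (2.2426, 4.2426, -0.8284)
after link 4: o_4 = (6.0104, 3.0104, -4.0355)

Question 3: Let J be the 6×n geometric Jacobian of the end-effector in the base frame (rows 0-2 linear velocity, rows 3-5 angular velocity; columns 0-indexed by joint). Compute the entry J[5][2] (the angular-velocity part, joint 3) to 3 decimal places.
-0.707

axis z_2 = (-0.5000,-0.5000,-0.7071); lever o_n−o_2 = (1.9749,-1.0251,-6.3284)
cross product → J_v[:, 2] = (2.4393,-4.5607,1.5000)
J_ω[:, 2] = z_2
entry J[5][2] = -0.7071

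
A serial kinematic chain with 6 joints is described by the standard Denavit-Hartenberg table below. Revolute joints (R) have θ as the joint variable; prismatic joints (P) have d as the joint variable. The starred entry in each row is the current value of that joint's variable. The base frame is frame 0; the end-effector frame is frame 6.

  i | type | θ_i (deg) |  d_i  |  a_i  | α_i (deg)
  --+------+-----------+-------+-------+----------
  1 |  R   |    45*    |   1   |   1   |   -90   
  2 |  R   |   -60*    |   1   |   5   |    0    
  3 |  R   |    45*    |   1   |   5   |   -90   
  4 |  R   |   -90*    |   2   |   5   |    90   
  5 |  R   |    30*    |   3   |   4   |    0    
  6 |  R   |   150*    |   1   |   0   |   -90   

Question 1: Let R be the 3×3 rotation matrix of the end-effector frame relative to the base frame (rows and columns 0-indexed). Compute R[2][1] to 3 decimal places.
0.259

End-effector y-axis (col 1 of R) = (0.6830,0.6830,0.2588)
R[2][1] = 0.2588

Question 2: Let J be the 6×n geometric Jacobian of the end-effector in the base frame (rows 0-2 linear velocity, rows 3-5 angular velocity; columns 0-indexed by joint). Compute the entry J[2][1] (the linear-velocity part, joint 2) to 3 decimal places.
-4.501

axis z_1 = (-0.7071,0.7071,0.0000); lever o_n−o_1 = (-4.2164,10.5821,0.7252)
cross product → J_v[:, 1] = (0.5128,0.5128,-4.5012)
J_ω[:, 1] = z_1
entry J[2][1] = -4.5012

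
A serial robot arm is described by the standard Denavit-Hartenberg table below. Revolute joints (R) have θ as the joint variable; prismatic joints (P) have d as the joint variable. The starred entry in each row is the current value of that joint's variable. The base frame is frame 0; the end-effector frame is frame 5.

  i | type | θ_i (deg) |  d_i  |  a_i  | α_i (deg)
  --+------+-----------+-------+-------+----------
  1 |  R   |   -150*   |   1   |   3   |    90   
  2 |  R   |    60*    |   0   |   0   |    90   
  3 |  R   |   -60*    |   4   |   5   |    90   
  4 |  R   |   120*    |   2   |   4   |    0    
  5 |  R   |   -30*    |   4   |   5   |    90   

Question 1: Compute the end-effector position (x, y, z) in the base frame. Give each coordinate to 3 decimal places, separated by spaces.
after link 1: o_1 = (-2.5981, -1.5000, 1.0000)
after link 2: o_2 = (-2.5981, -1.5000, 1.0000)
after link 3: o_3 = (-4.5155, -7.6071, 1.1651)
after link 4: o_4 = (-6.2966, -7.7901, -2.9330)
after link 5: o_5 = (-7.5466, -10.8212, -8.4330)

-7.547 -10.821 -8.433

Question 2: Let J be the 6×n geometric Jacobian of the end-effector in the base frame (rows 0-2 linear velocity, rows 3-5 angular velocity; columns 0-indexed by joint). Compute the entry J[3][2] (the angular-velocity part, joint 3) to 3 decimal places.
-0.750

axis z_2 = (-0.7500,-0.4330,-0.5000); lever o_n−o_2 = (-4.9486,-9.3212,-9.4330)
cross product → J_v[:, 2] = (-0.5760,-4.6005,4.8481)
J_ω[:, 2] = z_2
entry J[3][2] = -0.7500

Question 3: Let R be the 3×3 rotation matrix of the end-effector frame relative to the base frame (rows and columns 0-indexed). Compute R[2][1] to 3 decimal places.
End-effector y-axis (col 1 of R) = (0.6250,-0.2165,-0.7500)
R[2][1] = -0.7500

-0.750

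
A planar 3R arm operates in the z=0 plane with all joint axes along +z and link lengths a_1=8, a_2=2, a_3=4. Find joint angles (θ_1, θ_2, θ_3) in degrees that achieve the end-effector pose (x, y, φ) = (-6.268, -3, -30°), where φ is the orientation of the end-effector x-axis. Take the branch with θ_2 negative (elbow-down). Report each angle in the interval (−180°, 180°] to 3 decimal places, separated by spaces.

-168.267 -29.996 168.264

wrist centre = target − a_3·(cos φ, sin φ) = (-9.7321, -1.0000)
cos θ_2 = (95.7138−8²−2²)/(2·8·2) = 0.8661; θ_2 = -29.9965° (elbow-down)
β = atan2(-1.0000,-9.7321) = -174.1333°; ψ = atan2(-0.9999,9.7321) = -5.8661°
θ_1 = β − ψ = -168.2672°
θ_3 = φ − θ_1 − θ_2 = 168.2637° (wrapped to (-180°,180°])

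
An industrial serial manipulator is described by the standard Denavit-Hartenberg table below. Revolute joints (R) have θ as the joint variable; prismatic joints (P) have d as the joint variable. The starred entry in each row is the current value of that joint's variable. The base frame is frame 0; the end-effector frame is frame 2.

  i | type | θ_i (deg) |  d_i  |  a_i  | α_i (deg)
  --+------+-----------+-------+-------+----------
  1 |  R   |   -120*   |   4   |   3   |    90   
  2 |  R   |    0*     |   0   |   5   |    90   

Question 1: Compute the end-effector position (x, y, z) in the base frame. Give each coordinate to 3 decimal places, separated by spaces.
after link 1: o_1 = (-1.5000, -2.5981, 4.0000)
after link 2: o_2 = (-4.0000, -6.9282, 4.0000)

-4.000 -6.928 4.000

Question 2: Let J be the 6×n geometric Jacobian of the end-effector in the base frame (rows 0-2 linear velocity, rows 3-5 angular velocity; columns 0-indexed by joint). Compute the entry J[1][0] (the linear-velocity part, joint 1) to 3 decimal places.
-4.000

axis z_0 = ẑ; lever o_n−o_0 = (-4.0000,-6.9282,4.0000)
cross product → J_v[:, 0] = (6.9282,-4.0000,0.0000)
J_ω[:, 0] = z_0
entry J[1][0] = -4.0000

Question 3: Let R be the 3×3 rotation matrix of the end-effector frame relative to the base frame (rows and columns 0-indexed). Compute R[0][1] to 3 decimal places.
-0.866

End-effector y-axis (col 1 of R) = (-0.8660,0.5000,0.0000)
R[0][1] = -0.8660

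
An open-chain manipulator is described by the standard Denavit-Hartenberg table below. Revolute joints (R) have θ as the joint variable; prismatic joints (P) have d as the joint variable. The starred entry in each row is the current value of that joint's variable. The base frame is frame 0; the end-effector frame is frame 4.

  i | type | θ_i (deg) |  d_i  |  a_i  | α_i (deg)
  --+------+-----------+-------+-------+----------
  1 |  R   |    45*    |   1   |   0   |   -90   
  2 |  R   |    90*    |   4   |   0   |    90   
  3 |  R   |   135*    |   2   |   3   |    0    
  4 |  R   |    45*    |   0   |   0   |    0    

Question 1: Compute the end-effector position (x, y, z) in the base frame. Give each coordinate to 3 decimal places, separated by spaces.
after link 1: o_1 = (0.0000, 0.0000, 1.0000)
after link 2: o_2 = (-2.8284, 2.8284, 1.0000)
after link 3: o_3 = (-2.9142, 5.7426, 3.1213)
after link 4: o_4 = (-2.9142, 5.7426, 3.1213)

-2.914 5.743 3.121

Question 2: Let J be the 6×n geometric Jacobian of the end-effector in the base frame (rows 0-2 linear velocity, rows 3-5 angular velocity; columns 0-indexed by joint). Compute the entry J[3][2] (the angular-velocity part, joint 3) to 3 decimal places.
axis z_2 = (0.7071,0.7071,0.0000); lever o_n−o_2 = (-0.0858,2.9142,2.1213)
cross product → J_v[:, 2] = (1.5000,-1.5000,2.1213)
J_ω[:, 2] = z_2
entry J[3][2] = 0.7071

0.707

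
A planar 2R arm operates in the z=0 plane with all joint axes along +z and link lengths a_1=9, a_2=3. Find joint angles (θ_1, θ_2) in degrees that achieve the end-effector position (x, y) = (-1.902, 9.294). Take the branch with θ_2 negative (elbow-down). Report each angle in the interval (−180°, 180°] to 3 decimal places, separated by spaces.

cos θ_2 = (89.9960−9²−3²)/(2·9·3) = -0.0001; θ_2 = -90.0042° (elbow-down)
β = atan2(9.2940,-1.9020) = 101.5658°; ψ = atan2(-3.0000,8.9998) = -18.4354°
θ_1 = β − ψ = 120.0011°

120.001 -90.004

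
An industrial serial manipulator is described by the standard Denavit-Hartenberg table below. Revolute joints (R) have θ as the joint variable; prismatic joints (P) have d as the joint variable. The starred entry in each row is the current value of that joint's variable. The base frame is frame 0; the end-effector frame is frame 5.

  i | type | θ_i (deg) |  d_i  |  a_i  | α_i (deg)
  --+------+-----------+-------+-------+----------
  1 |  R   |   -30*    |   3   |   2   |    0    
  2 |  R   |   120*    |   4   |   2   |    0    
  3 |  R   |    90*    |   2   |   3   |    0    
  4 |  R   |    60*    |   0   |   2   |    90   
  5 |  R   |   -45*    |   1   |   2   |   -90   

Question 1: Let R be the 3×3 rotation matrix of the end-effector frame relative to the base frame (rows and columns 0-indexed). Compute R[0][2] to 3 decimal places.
-0.354

End-effector z-axis (col 2 of R) = (-0.3536,-0.6124,0.7071)
R[0][2] = -0.3536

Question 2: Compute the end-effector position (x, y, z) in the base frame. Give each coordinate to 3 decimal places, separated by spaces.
-3.841 -1.457 7.586

after link 1: o_1 = (1.7321, -1.0000, 3.0000)
after link 2: o_2 = (1.7321, 1.0000, 7.0000)
after link 3: o_3 = (-1.2679, 1.0000, 9.0000)
after link 4: o_4 = (-2.2679, -0.7321, 9.0000)
after link 5: o_5 = (-3.8411, -1.4568, 7.5858)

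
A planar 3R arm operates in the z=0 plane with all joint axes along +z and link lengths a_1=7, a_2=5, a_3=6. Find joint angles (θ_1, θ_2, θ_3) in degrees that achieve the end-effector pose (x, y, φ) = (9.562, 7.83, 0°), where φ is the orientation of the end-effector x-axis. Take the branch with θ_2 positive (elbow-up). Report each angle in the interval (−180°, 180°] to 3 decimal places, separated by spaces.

30.000 90.003 -120.002

wrist centre = target − a_3·(cos φ, sin φ) = (3.5620, 7.8300)
cos θ_2 = (73.9967−7²−5²)/(2·7·5) = -0.0000; θ_2 = 90.0027° (elbow-up)
β = atan2(7.8300,3.5620) = 65.5384°; ψ = atan2(5.0000,6.9998) = 35.5386°
θ_1 = β − ψ = 29.9998°
θ_3 = φ − θ_1 − θ_2 = -120.0025° (wrapped to (-180°,180°])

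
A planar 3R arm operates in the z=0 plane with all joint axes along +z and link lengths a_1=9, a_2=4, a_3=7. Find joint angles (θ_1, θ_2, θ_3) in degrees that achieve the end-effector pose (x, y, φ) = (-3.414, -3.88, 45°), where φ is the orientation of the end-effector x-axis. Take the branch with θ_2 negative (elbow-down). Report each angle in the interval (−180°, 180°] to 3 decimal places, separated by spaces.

wrist centre = target − a_3·(cos φ, sin φ) = (-8.3637, -8.8297)
cos θ_2 = (147.9167−9²−4²)/(2·9·4) = 0.7072; θ_2 = -44.9943° (elbow-down)
β = atan2(-8.8297,-8.3637) = -133.4475°; ψ = atan2(-2.8281,11.8287) = -13.4465°
θ_1 = β − ψ = -120.0009°
θ_3 = φ − θ_1 − θ_2 = -150.0047° (wrapped to (-180°,180°])

-120.001 -44.994 -150.005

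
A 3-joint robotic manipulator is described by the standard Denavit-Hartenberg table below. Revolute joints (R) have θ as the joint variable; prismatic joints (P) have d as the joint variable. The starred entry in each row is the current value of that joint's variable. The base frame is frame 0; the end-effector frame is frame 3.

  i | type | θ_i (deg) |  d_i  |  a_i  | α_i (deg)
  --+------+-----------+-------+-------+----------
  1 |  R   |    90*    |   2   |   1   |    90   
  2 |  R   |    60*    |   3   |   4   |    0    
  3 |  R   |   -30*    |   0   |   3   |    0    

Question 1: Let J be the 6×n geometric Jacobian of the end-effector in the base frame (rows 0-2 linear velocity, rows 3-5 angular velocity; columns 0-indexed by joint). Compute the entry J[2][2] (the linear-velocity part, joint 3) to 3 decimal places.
2.598

axis z_2 = (1.0000,-0.0000,0.0000); lever o_n−o_2 = (0.0000,2.5981,1.5000)
cross product → J_v[:, 2] = (-0.0000,-1.5000,2.5981)
J_ω[:, 2] = z_2
entry J[2][2] = 2.5981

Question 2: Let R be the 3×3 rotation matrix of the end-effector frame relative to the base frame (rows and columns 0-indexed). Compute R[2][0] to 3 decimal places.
0.500

End-effector x-axis (col 0 of R) = (0.0000,0.8660,0.5000)
R[2][0] = 0.5000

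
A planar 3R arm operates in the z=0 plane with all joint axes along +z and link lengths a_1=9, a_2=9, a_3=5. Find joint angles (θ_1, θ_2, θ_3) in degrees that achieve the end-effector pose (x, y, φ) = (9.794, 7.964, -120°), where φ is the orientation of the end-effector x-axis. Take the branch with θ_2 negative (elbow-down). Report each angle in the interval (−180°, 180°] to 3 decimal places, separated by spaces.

60.003 -30.006 -149.997

wrist centre = target − a_3·(cos φ, sin φ) = (12.2940, 12.2941)
cos θ_2 = (302.2880−9²−9²)/(2·9·9) = 0.8660; θ_2 = -30.0057° (elbow-down)
β = atan2(12.2941,12.2940) = 45.0003°; ψ = atan2(-4.5008,16.7938) = -15.0029°
θ_1 = β − ψ = 60.0032°
θ_3 = φ − θ_1 − θ_2 = -149.9974° (wrapped to (-180°,180°])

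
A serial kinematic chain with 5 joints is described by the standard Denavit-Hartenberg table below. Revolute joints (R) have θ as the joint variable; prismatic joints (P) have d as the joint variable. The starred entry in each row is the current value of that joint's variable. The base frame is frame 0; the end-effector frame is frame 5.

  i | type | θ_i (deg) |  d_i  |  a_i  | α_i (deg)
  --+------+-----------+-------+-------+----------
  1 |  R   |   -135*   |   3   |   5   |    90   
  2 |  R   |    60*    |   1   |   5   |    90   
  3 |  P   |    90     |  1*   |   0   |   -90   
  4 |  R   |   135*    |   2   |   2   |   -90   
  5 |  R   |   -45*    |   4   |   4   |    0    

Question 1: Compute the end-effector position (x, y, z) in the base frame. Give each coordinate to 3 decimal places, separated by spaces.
after link 1: o_1 = (-3.5355, -3.5355, 3.0000)
after link 2: o_2 = (-6.0104, -4.5962, 7.3301)
after link 3: o_3 = (-6.6228, -5.2086, 6.8301)
after link 4: o_4 = (-4.0496, -4.6354, 5.8052)
after link 5: o_5 = (-0.1427, -7.5570, 2.9415)

-0.143 -7.557 2.941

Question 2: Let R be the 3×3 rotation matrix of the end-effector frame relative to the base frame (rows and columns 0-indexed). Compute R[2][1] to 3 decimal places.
0.862

End-effector y-axis (col 1 of R) = (0.4097,-0.2974,0.8624)
R[2][1] = 0.8624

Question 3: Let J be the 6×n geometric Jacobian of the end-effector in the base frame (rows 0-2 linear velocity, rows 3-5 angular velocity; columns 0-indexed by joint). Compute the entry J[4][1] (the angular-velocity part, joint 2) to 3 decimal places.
0.707

axis z_1 = (-0.7071,0.7071,0.0000); lever o_n−o_1 = (3.3928,-4.0214,-0.0585)
cross product → J_v[:, 1] = (-0.0414,-0.0414,0.4445)
J_ω[:, 1] = z_1
entry J[4][1] = 0.7071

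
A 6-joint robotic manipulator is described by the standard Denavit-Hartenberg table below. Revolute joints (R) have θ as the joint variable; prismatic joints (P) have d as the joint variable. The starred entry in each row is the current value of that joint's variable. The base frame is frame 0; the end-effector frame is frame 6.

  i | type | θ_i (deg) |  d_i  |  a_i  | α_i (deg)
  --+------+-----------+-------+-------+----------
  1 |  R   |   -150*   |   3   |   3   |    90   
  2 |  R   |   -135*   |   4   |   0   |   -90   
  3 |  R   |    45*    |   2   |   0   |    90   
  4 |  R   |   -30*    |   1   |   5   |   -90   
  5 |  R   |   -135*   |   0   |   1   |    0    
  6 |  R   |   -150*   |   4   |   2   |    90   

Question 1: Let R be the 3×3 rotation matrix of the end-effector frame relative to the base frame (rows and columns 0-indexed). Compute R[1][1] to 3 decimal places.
-0.487

End-effector y-axis (col 1 of R) = (-0.1370,-0.4874,-0.8624)
R[1][1] = -0.4874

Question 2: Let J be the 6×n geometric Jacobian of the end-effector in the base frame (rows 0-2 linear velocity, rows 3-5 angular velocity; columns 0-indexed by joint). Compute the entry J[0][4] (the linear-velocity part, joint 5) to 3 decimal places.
axis z_4 = (-0.1370,-0.4874,-0.8624); lever o_n−o_4 = (-0.8326,-2.9797,-2.8221)
cross product → J_v[:, 4] = (-1.1942,0.3312,0.0026)
J_ω[:, 4] = z_4
entry J[0][4] = -1.1942

-1.194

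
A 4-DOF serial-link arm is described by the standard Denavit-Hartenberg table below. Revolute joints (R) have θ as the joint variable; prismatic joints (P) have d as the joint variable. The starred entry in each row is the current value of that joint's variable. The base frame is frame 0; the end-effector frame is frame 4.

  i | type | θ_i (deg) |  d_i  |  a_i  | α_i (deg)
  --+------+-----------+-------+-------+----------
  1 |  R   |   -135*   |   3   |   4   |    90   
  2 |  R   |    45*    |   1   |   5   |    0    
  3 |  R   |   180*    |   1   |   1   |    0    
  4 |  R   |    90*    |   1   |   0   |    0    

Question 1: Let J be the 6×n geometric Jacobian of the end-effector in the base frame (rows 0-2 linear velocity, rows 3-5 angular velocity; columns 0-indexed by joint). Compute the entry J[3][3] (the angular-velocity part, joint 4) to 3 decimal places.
-0.707

axis z_3 = (-0.7071,0.7071,0.0000); lever o_n−o_3 = (-0.7071,0.7071,0.0000)
cross product → J_v[:, 3] = (-0.0000,-0.0000,0.0000)
J_ω[:, 3] = z_3
entry J[3][3] = -0.7071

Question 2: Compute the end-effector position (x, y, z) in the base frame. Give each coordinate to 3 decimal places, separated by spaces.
after link 1: o_1 = (-2.8284, -2.8284, 3.0000)
after link 2: o_2 = (-6.0355, -4.6213, 6.5355)
after link 3: o_3 = (-6.2426, -3.4142, 5.8284)
after link 4: o_4 = (-6.9497, -2.7071, 5.8284)

-6.950 -2.707 5.828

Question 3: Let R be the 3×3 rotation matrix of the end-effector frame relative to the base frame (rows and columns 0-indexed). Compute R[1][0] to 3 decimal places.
-0.500

End-effector x-axis (col 0 of R) = (-0.5000,-0.5000,-0.7071)
R[1][0] = -0.5000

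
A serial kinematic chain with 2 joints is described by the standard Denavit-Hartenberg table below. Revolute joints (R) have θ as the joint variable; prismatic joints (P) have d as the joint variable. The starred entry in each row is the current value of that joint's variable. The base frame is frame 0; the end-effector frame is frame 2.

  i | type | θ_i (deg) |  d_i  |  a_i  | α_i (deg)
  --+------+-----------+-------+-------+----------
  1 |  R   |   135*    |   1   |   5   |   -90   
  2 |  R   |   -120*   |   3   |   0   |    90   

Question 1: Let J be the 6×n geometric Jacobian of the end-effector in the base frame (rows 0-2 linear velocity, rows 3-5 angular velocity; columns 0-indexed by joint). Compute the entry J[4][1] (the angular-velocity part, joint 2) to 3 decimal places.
axis z_1 = (-0.7071,-0.7071,0.0000); lever o_n−o_1 = (-2.1213,-2.1213,0.0000)
cross product → J_v[:, 1] = (-0.0000,0.0000,0.0000)
J_ω[:, 1] = z_1
entry J[4][1] = -0.7071

-0.707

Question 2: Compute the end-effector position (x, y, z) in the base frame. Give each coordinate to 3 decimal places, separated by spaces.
after link 1: o_1 = (-3.5355, 3.5355, 1.0000)
after link 2: o_2 = (-5.6569, 1.4142, 1.0000)

-5.657 1.414 1.000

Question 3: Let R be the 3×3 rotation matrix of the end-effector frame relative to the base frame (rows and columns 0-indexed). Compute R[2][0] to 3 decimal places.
End-effector x-axis (col 0 of R) = (0.3536,-0.3536,0.8660)
R[2][0] = 0.8660

0.866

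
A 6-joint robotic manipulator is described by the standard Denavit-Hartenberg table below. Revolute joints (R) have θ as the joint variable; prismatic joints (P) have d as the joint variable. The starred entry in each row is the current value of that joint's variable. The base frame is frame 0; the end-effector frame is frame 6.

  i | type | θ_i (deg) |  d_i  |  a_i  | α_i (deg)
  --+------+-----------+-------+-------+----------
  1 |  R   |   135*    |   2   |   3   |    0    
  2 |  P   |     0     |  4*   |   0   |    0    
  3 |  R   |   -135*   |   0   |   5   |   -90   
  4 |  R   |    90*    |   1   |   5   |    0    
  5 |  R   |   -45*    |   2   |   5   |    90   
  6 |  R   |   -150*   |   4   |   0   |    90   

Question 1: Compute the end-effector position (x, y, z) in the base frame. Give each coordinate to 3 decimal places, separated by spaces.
9.243 5.121 0.293

after link 1: o_1 = (-2.1213, 2.1213, 2.0000)
after link 2: o_2 = (-2.1213, 2.1213, 6.0000)
after link 3: o_3 = (2.8787, 2.1213, 6.0000)
after link 4: o_4 = (2.8787, 3.1213, 1.0000)
after link 5: o_5 = (6.4142, 5.1213, -2.5355)
after link 6: o_6 = (9.2426, 5.1213, 0.2929)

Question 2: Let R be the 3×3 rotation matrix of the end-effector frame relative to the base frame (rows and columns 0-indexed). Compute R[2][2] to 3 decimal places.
End-effector z-axis (col 2 of R) = (-0.3536,0.8660,0.3536)
R[2][2] = 0.3536

0.354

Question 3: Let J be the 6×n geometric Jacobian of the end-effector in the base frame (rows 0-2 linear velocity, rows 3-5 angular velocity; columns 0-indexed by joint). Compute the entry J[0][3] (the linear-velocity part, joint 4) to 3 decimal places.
axis z_3 = (0.0000,1.0000,0.0000); lever o_n−o_3 = (6.3640,3.0000,-5.7071)
cross product → J_v[:, 3] = (-5.7071,0.0000,-6.3640)
J_ω[:, 3] = z_3
entry J[0][3] = -5.7071

-5.707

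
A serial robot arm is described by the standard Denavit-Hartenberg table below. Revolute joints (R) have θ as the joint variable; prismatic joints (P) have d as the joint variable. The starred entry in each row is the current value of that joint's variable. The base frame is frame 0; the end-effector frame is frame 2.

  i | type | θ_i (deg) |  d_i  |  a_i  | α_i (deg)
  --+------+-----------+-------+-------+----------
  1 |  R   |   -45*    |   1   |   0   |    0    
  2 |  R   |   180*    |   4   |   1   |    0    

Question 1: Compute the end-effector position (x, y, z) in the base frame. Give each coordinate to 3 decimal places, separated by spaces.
-0.707 0.707 5.000

after link 1: o_1 = (0.0000, 0.0000, 1.0000)
after link 2: o_2 = (-0.7071, 0.7071, 5.0000)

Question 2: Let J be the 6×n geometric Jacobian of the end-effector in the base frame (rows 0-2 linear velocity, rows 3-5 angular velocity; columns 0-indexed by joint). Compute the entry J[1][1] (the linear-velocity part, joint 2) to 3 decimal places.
-0.707

axis z_1 = (0.0000,0.0000,1.0000); lever o_n−o_1 = (-0.7071,0.7071,4.0000)
cross product → J_v[:, 1] = (-0.7071,-0.7071,0.0000)
J_ω[:, 1] = z_1
entry J[1][1] = -0.7071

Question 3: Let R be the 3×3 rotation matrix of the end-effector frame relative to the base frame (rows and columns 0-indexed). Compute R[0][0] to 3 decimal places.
End-effector x-axis (col 0 of R) = (-0.7071,0.7071,0.0000)
R[0][0] = -0.7071

-0.707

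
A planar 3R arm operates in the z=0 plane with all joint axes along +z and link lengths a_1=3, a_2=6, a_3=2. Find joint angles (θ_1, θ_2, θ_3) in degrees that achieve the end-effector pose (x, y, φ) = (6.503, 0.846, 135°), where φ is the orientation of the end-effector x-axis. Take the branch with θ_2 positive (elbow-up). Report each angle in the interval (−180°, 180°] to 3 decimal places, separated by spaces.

wrist centre = target − a_3·(cos φ, sin φ) = (7.9172, -0.5682)
cos θ_2 = (63.0051−3²−6²)/(2·3·6) = 0.5001; θ_2 = 59.9906° (elbow-up)
β = atan2(-0.5682,7.9172) = -4.1050°; ψ = atan2(5.1957,6.0009) = 40.8867°
θ_1 = β − ψ = -44.9917°
θ_3 = φ − θ_1 − θ_2 = 120.0011° (wrapped to (-180°,180°])

-44.992 59.991 120.001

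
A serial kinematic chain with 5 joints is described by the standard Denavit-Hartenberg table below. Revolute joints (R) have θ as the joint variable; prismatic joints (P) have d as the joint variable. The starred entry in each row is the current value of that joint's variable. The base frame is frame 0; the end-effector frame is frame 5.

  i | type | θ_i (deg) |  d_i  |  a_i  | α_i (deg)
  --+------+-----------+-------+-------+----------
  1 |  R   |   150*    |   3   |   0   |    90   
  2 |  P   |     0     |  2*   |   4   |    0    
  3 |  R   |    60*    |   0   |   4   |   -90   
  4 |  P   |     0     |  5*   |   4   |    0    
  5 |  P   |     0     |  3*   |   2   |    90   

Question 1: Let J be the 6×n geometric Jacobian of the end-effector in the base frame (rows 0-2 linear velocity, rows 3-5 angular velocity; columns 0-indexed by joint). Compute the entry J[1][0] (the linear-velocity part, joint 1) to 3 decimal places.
-0.794

axis z_0 = ẑ; lever o_n−o_0 = (-0.7942,2.7679,15.6603)
cross product → J_v[:, 0] = (-2.7679,-0.7942,0.0000)
J_ω[:, 0] = z_0
entry J[1][0] = -0.7942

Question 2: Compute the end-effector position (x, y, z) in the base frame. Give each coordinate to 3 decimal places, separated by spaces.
after link 1: o_1 = (0.0000, 0.0000, 3.0000)
after link 2: o_2 = (-2.4641, 3.7321, 3.0000)
after link 3: o_3 = (-4.1962, 4.7321, 6.4641)
after link 4: o_4 = (-2.1782, 3.5670, 12.4282)
after link 5: o_5 = (-0.7942, 2.7679, 15.6603)

-0.794 2.768 15.660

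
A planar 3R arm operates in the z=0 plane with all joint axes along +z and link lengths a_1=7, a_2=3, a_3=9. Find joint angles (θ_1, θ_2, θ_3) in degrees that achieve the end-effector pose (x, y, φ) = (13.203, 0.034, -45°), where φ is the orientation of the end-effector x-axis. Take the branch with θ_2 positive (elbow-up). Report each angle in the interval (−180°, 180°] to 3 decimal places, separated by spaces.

wrist centre = target − a_3·(cos φ, sin φ) = (6.8390, 6.3980)
cos θ_2 = (87.7064−7²−3²)/(2·7·3) = 0.7073; θ_2 = 44.9848° (elbow-up)
β = atan2(6.3980,6.8390) = 43.0915°; ψ = atan2(2.1208,9.1219) = 13.0883°
θ_1 = β − ψ = 30.0033°
θ_3 = φ − θ_1 − θ_2 = -119.9881° (wrapped to (-180°,180°])

30.003 44.985 -119.988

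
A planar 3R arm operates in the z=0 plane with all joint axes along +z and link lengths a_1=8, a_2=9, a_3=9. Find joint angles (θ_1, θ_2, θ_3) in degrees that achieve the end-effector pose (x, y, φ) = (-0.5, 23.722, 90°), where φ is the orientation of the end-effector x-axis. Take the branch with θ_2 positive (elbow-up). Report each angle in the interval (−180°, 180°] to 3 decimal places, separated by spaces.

wrist centre = target − a_3·(cos φ, sin φ) = (-0.5000, 14.7220)
cos θ_2 = (216.9873−8²−9²)/(2·8·9) = 0.4999; θ_2 = 60.0058° (elbow-up)
β = atan2(14.7220,-0.5000) = 91.9452°; ψ = atan2(7.7947,12.4992) = 31.9483°
θ_1 = β − ψ = 59.9969°
θ_3 = φ − θ_1 − θ_2 = -30.0027° (wrapped to (-180°,180°])

59.997 60.006 -30.003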